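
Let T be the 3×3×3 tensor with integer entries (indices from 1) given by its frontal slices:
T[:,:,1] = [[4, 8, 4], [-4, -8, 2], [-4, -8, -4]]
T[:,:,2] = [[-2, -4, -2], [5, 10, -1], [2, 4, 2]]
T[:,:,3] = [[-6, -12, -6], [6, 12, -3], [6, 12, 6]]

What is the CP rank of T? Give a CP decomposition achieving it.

rank(T) = 2

Lower bound: the mode-3 unfolding of T (rows indexed by k, columns by (i,j) = (1,1), (1,2), (1,3), (2,1), (2,2), (2,3), (3,1), (3,2), (3,3)) is [[4, 8, 4, -4, -8, 2, -4, -8, -4], [-2, -4, -2, 5, 10, -1, 2, 4, 2], [-6, -12, -6, 6, 12, -3, 6, 12, 6]].
There the 2×2 minor on rows k ∈ {1, 2}, columns (i,j) ∈ {(1,1), (2,1)} is det [[4, -4], [-2, 5]] = 12 ≠ 0, so this unfolding has rank ≥ 2; CP rank is at least every unfolding rank, so rank(T) ≥ 2. (Unfolding ranks only ever bound the CP rank from below — rank(T) can be strictly larger than all of them — so the matching upper bound has to come from an explicit 2-term decomposition.)
Upper bound — finding two terms. Write S_k = T[:,:,k] for the frontal slices: S₁ = [[4, 8, 4], [-4, -8, 2], [-4, -8, -4]], S₂ = [[-2, -4, -2], [5, 10, -1], [2, 4, 2]], S₃ = [[-6, -12, -6], [6, 12, -3], [6, 12, 6]].
If T = a₁ ∘ b₁ ∘ c₁ + a₂ ∘ b₂ ∘ c₂ then each S_k = c₁[k]·a₁b₁ᵀ + c₂[k]·a₂b₂ᵀ. S₁ and S₂ are linearly independent, so a₁b₁ᵀ and a₂b₂ᵀ must span the same plane of matrices: they are the rank-1 matrices of the form x·S₁ + y·S₂.
The 2×2 minor of x·S₁ + y·S₂ on rows {1,2}, columns {1,3} is 24·x² − 36·xy + 12·y² = 12·(2·x − y)(x − y), vanishing at (x:y) = (1:2) and (1:1).
M₁ = S₁ + 2·S₂ = [[0, 0, 0], [6, 12, 0], [0, 0, 0]] = 6·(0, 1, 0)(1, 2, 0)ᵀ and M₂ = S₁ + S₂ = [[2, 4, 2], [1, 2, 1], [-2, -4, -2]] = (2, 1, -2)(1, 2, 1)ᵀ, so take a₁ = (0, 1, 0), b₁ = (1, 2, 0), a₂ = (2, 1, -2), b₂ = (1, 2, 1).
Each slice is an integer combination of E₁ = a₁b₁ᵀ and E₂ = a₂b₂ᵀ: S₁ = −6·E₁ + 2·E₂, S₂ = 6·E₁ − E₂, S₃ = 9·E₁ − 3·E₂; reading off coefficients, c₁ = (-6, 6, 9) and c₂ = (2, -1, -3).
Hence T = (0, 1, 0) ∘ (1, 2, 0) ∘ (-6, 6, 9) + (2, 1, -2) ∘ (1, 2, 1) ∘ (2, -1, -3), so rank(T) ≤ 2.
These bounds meet, so rank(T) = 2.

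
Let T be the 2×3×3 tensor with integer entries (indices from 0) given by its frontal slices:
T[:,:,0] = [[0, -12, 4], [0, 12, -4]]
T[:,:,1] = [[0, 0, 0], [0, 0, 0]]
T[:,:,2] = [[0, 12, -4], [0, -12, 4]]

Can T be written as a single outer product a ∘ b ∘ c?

Yes

If T = a ∘ b ∘ c then every fibre of T is a multiple of the corresponding factor, so read the factors off the fibres through the nonzero entry T[0,1,0] = -12.
The mode-1 fibre T[:,1,0] = [-12, 12] gives a = [1, -1] (primitive direction); the mode-2 fibre T[0,:,0] = [0, -12, 4] gives b = [0, 3, -1]; then c[k] = T[0,1,k] / (a[0]·b[1]) = [-12, 0, 12] / 3 = [-4, 0, 4].
Expanding [1, -1] ∘ [0, 3, -1] ∘ [-4, 0, 4] reproduces all 18 entries of T, so T = [1, -1] ∘ [0, 3, -1] ∘ [-4, 0, 4] and rank(T) ≤ 1.
Equivalently every frontal slice T[:,:,k] is c[k] times the rank-1 matrix [1, -1] ∘ [0, 3, -1]. So T has rank 1 (it is nonzero).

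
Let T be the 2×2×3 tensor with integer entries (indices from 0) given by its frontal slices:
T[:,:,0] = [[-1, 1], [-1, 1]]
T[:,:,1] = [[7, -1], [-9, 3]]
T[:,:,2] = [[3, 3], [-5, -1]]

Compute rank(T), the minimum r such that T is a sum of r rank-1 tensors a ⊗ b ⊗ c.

3

Lower bound: in the mode-3 unfolding of T (rows indexed by k, columns by (i,j)) the 3×3 minor on rows k ∈ {0, 1, 2}, columns (i,j) ∈ {(0,0), (0,1), (1,0)} is det [[-1, 1, -1], [7, -1, -9], [3, 3, -5]] = -48 ≠ 0, so that unfolding has rank ≥ 3 and hence rank(T) ≥ 3 (CP rank is at least every unfolding rank, though it can be larger).
Upper bound: T is a sum of 3 rank-1 terms, T = [1, -1] ⊗ [1, -1] ⊗ [0, 4, 0] + [1, -1] ⊗ [2, 1] ⊗ [0, 2, 2] + [1, 1] ⊗ [1, -1] ⊗ [-1, -1, -1] (written with every a and b primitive with positive leading entry and the scale carried by c; CP decompositions are not unique, and this one is verified by expanding entrywise), so rank(T) ≤ 3.
These bounds meet, so rank(T) = 3.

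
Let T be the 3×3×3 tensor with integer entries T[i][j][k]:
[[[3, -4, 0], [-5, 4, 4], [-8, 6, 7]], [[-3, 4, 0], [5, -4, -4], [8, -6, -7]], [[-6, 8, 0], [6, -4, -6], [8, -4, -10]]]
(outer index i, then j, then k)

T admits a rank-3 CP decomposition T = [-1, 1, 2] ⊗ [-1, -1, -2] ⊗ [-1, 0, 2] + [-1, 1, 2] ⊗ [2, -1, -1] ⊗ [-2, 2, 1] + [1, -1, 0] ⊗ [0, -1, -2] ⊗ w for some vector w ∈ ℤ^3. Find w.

Subtract the known terms from T to get the rank-1 residual R = [1, -1, 0] ⊗ [0, -1, -2] ⊗ w, so R[i,j,k] = a[i]·b[j]·w[k]. Pick indices with nonzero a[0]·b[1] = (1)·(-1) = -1. Only the fibre through (0,1,·) is needed: R[0,1,:] = T[0,1,:] − Σₗ aₗ[0]bₗ[1]cₗ = [-5, 4, 4] − (-1)·(-1)·[-1, 0, 2] − (-1)·(-1)·[-2, 2, 1] = [-2, 2, 1]. Then w[k] = R[0,1,k] / -1 for each k, giving w = [-2, 2, 1] / -1 = [2, -2, -1].

w = [2, -2, -1]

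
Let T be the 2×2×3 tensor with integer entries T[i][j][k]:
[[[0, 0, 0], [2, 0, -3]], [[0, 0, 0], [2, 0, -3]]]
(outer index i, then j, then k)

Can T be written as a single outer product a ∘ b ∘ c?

If T = a ∘ b ∘ c then every fibre of T is a multiple of the corresponding factor, so read the factors off the fibres through the nonzero entry T[0,1,0] = 2.
The mode-1 fibre T[:,1,0] = [2, 2] gives a = (1, 1) (primitive direction); the mode-2 fibre T[0,:,0] = [0, 2] gives b = (0, 1); then c[k] = T[0,1,k] / (a[0]·b[1]) = [2, 0, -3] / 1 = (2, 0, -3).
Expanding (1, 1) ∘ (0, 1) ∘ (2, 0, -3) reproduces all 12 entries of T, so T = (1, 1) ∘ (0, 1) ∘ (2, 0, -3) and rank(T) ≤ 1.
Equivalently every frontal slice T[:,:,k] is c[k] times the rank-1 matrix (1, 1) ∘ (0, 1). So T has rank 1 (it is nonzero).

Yes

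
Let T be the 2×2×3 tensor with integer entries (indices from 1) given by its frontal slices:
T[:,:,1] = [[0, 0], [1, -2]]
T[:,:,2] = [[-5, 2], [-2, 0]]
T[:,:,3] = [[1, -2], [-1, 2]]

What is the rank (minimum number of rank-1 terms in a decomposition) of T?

Lower bound: the mode-3 unfolding of T (rows indexed by k, columns by (i,j) = (1,1), (1,2), (2,1), (2,2)) is [[0, 0, 1, -2], [-5, 2, -2, 0], [1, -2, -1, 2]].
There the 3×3 minor on rows k ∈ {1, 2, 3}, columns (i,j) ∈ {(1,1), (1,2), (2,1)} is det [[0, 0, 1], [-5, 2, -2], [1, -2, -1]] = 8 ≠ 0, so this unfolding has rank ≥ 3; CP rank is at least every unfolding rank, so rank(T) ≥ 3. (Unfolding ranks only ever bound the CP rank from below — rank(T) can be strictly larger than all of them — so the matching upper bound has to come from an explicit 3-term decomposition.)
Upper bound: T is a sum of 3 rank-1 terms, T = [1, -1] ∘ [1, -2] ∘ [-2, 1, 1] + [2, -1] ∘ [1, -2] ∘ [1, -1, 0] + [2, 1] ∘ [1, 0] ∘ [0, -2, 0] (one valid choice — decompositions are not unique — normalised so each a, b is primitive with positive first nonzero entry; check it by expanding all entries), so rank(T) ≤ 3.
These bounds meet, so rank(T) = 3.

3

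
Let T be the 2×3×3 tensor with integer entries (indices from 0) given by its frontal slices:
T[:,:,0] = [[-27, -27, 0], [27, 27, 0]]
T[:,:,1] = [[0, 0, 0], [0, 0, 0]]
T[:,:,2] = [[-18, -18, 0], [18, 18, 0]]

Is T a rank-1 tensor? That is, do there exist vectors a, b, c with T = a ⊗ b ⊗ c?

If T = a ⊗ b ⊗ c then every fibre of T is a multiple of the corresponding factor, so read the factors off the fibres through the nonzero entry T[0,0,0] = -27.
The mode-1 fibre T[:,0,0] = [-27, 27] gives a = (1, -1) (primitive direction); the mode-2 fibre T[0,:,0] = [-27, -27, 0] gives b = (1, 1, 0); then c[k] = T[0,0,k] / (a[0]·b[0]) = [-27, 0, -18] / 1 = (-27, 0, -18).
Expanding (1, -1) ⊗ (1, 1, 0) ⊗ (-27, 0, -18) reproduces all 18 entries of T, so T = (1, -1) ⊗ (1, 1, 0) ⊗ (-27, 0, -18) and rank(T) ≤ 1.
Equivalently every frontal slice T[:,:,k] is c[k] times the rank-1 matrix (1, -1) ⊗ (1, 1, 0). So T has rank 1 (it is nonzero).

Yes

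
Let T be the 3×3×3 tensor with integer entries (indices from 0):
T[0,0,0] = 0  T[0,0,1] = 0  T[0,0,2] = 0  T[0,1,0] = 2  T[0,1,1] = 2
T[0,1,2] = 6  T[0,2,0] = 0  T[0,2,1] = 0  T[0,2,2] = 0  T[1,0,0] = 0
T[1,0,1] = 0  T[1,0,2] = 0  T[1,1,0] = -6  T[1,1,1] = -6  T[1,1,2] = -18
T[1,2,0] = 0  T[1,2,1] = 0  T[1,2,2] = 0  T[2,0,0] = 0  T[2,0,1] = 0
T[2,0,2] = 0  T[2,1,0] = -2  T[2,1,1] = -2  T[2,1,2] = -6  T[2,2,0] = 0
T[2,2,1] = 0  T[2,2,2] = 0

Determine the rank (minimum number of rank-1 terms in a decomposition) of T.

Lower bound: T ≠ 0 (e.g. T[0,1,0] = 2), so rank(T) ≥ 1.
Upper bound: the mode-1 fibre T[:,1,0] = [2, -6, -2] gives a = [1, -3, -1] (primitive direction); the mode-2 fibre T[0,:,0] = [0, 2, 0] gives b = [0, 1, 0]; then c[k] = T[0,1,k] / (a[0]·b[1]) = [2, 2, 6] / 1 = [2, 2, 6].
Expanding [1, -3, -1] (x) [0, 1, 0] (x) [2, 2, 6] reproduces all 27 entries of T, so T = [1, -3, -1] (x) [0, 1, 0] (x) [2, 2, 6] and rank(T) ≤ 1.
These bounds meet, so rank(T) = 1.

1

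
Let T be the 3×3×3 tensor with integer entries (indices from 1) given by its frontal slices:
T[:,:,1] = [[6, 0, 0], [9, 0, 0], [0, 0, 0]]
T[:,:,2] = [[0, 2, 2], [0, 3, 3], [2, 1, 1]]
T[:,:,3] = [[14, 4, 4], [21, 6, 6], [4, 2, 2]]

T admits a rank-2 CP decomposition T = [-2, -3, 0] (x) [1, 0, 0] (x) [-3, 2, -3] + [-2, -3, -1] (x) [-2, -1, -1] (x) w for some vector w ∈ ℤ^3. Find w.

w = [0, 1, 2]

Subtract the known terms from T to get the rank-1 residual R = [-2, -3, -1] (x) [-2, -1, -1] (x) w, so R[i,j,k] = a[i]·b[j]·w[k]. Pick indices with nonzero a[1]·b[1] = (-2)·(-2) = 4. Only the fibre through (1,1,·) is needed: R[1,1,:] = T[1,1,:] − Σₗ aₗ[1]bₗ[1]cₗ = [6, 0, 14] − (-2)·(1)·[-3, 2, -3] = [0, 4, 8]. Then w[k] = R[1,1,k] / 4 for each k, giving w = [0, 4, 8] / 4 = [0, 1, 2].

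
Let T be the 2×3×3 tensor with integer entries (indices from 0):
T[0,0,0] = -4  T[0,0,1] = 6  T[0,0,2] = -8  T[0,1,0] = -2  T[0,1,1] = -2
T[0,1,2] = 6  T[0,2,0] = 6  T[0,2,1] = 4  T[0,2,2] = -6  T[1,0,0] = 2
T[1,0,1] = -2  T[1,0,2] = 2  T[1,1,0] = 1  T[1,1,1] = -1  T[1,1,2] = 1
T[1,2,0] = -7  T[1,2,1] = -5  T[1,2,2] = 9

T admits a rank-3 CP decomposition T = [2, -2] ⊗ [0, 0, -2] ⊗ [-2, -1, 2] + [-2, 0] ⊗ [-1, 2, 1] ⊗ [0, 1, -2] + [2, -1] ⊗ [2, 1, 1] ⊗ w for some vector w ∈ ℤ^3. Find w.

w = [-1, 1, -1]

Subtract the known terms from T to get the rank-1 residual R = [2, -1] ⊗ [2, 1, 1] ⊗ w, so R[i,j,k] = a[i]·b[j]·w[k]. Pick indices with nonzero a[0]·b[0] = (2)·(2) = 4. Only the fibre through (0,0,·) is needed: R[0,0,:] = T[0,0,:] − Σₗ aₗ[0]bₗ[0]cₗ = [-4, 6, -8] − (2)·(0)·[-2, -1, 2] − (-2)·(-1)·[0, 1, -2] = [-4, 4, -4]. Then w[k] = R[0,0,k] / 4 for each k, giving w = [-4, 4, -4] / 4 = [-1, 1, -1].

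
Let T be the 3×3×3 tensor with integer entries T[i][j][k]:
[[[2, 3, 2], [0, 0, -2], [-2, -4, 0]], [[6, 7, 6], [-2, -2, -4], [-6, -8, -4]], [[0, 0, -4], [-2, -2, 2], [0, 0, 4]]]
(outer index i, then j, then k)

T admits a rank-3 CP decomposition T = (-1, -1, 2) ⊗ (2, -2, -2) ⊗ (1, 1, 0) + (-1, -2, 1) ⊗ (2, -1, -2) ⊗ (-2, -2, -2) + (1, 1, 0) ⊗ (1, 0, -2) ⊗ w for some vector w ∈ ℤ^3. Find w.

Subtract the known terms from T to get the rank-1 residual R = (1, 1, 0) ⊗ (1, 0, -2) ⊗ w, so R[i,j,k] = a[i]·b[j]·w[k]. Pick indices with nonzero a[0]·b[0] = (1)·(1) = 1. Only the fibre through (0,0,·) is needed: R[0,0,:] = T[0,0,:] − Σₗ aₗ[0]bₗ[0]cₗ = [2, 3, 2] − (-1)·(2)·(1, 1, 0) − (-1)·(2)·(-2, -2, -2) = [0, 1, -2]. Then w[k] = R[0,0,k] / 1 for each k, giving w = [0, 1, -2] / 1 = (0, 1, -2).

w = (0, 1, -2)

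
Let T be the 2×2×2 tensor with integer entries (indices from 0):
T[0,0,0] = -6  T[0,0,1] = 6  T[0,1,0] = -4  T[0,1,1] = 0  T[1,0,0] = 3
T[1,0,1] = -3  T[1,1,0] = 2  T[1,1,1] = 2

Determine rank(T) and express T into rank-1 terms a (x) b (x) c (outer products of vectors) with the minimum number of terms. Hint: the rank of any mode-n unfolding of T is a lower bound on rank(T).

rank(T) = 2

Lower bound: the mode-3 unfolding of T (rows indexed by k, columns by (i,j) = (0,0), (0,1), (1,0), (1,1)) is [[-6, -4, 3, 2], [6, 0, -3, 2]].
There the 2×2 minor on rows k ∈ {0, 1}, columns (i,j) ∈ {(0,0), (0,1)} is det [[-6, -4], [6, 0]] = 24 ≠ 0, so this unfolding has rank ≥ 2; CP rank is at least every unfolding rank, so rank(T) ≥ 2. (This is only a lower bound: in general the CP rank may exceed every unfolding rank, so we still need to exhibit 2 rank-1 terms summing to T.)
Upper bound — finding two terms. Write S_k = T[:,:,k] for the frontal slices: S₀ = [[-6, -4], [3, 2]], S₁ = [[6, 0], [-3, 2]].
If T = a₁ (x) b₁ (x) c₁ + a₂ (x) b₂ (x) c₂ then each S_k = c₁[k]·a₁b₁ᵀ + c₂[k]·a₂b₂ᵀ. S₀ and S₁ are linearly independent, so a₁b₁ᵀ and a₂b₂ᵀ must span the same plane of matrices: they are the rank-1 matrices of the form x·S₀ + y·S₁.
det(x·S₀ + y·S₁) is −12·xy + 12·y² = (-12)·(x − y)(y), vanishing at (x:y) = (1:1) and (1:0).
M₁ = S₀ + S₁ = [[0, -4], [0, 4]] = (-4)·(1, -1)(0, 1)ᵀ and M₂ = S₀ = [[-6, -4], [3, 2]] = −(2, -1)(3, 2)ᵀ, so take a₁ = (1, -1), b₁ = (0, 1), a₂ = (2, -1), b₂ = (3, 2).
Each slice is an integer combination of E₁ = a₁b₁ᵀ and E₂ = a₂b₂ᵀ: S₀ = −E₂, S₁ = −4·E₁ + E₂; reading off coefficients, c₁ = (0, -4) and c₂ = (-1, 1).
Hence T = (1, -1) (x) (0, 1) (x) (0, -4) + (2, -1) (x) (3, 2) (x) (-1, 1), so rank(T) ≤ 2.
These bounds meet, so rank(T) = 2.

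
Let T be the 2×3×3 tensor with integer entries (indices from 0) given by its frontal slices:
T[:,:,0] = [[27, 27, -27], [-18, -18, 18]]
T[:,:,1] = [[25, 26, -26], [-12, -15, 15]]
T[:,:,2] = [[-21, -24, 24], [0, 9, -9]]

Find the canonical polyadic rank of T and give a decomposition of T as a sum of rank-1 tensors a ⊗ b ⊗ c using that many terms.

rank(T) = 2

Lower bound: the mode-1 unfolding of T (rows indexed by i, columns by (j,k) = (0,0), (0,1), (0,2), (1,0), (1,1), (1,2), (2,0), (2,1), (2,2)) is [[27, 25, -21, 27, 26, -24, -27, -26, 24], [-18, -12, 0, -18, -15, 9, 18, 15, -9]].
There the 2×2 minor on rows i ∈ {0, 1}, columns (j,k) ∈ {(0,0), (0,1)} is det [[27, 25], [-18, -12]] = 126 ≠ 0, so this unfolding has rank ≥ 2; CP rank is at least every unfolding rank, so rank(T) ≥ 2. (Flattening ranks never certify an upper bound on CP rank; for that we must actually write T with 2 rank-1 terms.)
Upper bound — finding two terms. Write S_k = T[:,:,k] for the frontal slices: S₀ = [[27, 27, -27], [-18, -18, 18]], S₁ = [[25, 26, -26], [-12, -15, 15]], S₂ = [[-21, -24, 24], [0, 9, -9]].
If T = a₁ ⊗ b₁ ⊗ c₁ + a₂ ⊗ b₂ ⊗ c₂ then each S_k = c₁[k]·a₁b₁ᵀ + c₂[k]·a₂b₂ᵀ. S₀ and S₁ are linearly independent, so a₁b₁ᵀ and a₂b₂ᵀ must span the same plane of matrices: they are the rank-1 matrices of the form x·S₀ + y·S₁.
The 2×2 minor of x·S₀ + y·S₁ on rows {0,1}, columns {0,1} is −63·xy − 63·y² = (-63)·(y)(x + y), vanishing at (x:y) = (1:0) and (1:-1).
M₁ = S₀ = [[27, 27, -27], [-18, -18, 18]] = 9·[3, -2][1, 1, -1]ᵀ and M₂ = S₀ − S₁ = [[2, 1, -1], [-6, -3, 3]] = [1, -3][2, 1, -1]ᵀ, so take a₁ = [3, -2], b₁ = [1, 1, -1], a₂ = [1, -3], b₂ = [2, 1, -1].
Each slice is an integer combination of E₁ = a₁b₁ᵀ and E₂ = a₂b₂ᵀ: S₀ = 9·E₁, S₁ = 9·E₁ − E₂, S₂ = −9·E₁ + 3·E₂; reading off coefficients, c₁ = [9, 9, -9] and c₂ = [0, -1, 3].
Hence T = [3, -2] ⊗ [1, 1, -1] ⊗ [9, 9, -9] + [1, -3] ⊗ [2, 1, -1] ⊗ [0, -1, 3], so rank(T) ≤ 2.
These bounds meet, so rank(T) = 2.
Check entry T[1,0,0] = -18: (-2)·(1)·(9) + (-3)·(2)·(0) = -18.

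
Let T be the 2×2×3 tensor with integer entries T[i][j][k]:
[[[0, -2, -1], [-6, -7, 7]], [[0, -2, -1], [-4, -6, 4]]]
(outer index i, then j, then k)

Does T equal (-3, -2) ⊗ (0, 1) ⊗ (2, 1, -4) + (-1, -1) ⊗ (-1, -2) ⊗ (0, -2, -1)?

No

Reconstruct entry (0,1,2) from the claimed factors: Σₗ aₗ[0]bₗ[1]cₗ[2] = (-3)·(1)·(-4) + (-1)·(-2)·(-1) = 10, but T[0,1,2] = 7. The claim is false.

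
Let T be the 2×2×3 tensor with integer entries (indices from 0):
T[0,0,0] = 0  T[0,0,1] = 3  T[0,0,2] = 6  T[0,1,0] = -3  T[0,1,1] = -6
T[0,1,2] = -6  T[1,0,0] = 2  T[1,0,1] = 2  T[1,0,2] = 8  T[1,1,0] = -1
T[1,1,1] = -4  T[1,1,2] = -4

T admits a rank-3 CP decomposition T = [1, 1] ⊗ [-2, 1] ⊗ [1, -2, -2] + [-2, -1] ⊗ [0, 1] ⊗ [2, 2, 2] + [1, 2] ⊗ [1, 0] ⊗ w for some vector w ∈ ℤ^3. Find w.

w = [2, -1, 2]

Subtract the known terms from T to get the rank-1 residual R = [1, 2] ⊗ [1, 0] ⊗ w, so R[i,j,k] = a[i]·b[j]·w[k]. Pick indices with nonzero a[0]·b[0] = (1)·(1) = 1. Only the fibre through (0,0,·) is needed: R[0,0,:] = T[0,0,:] − Σₗ aₗ[0]bₗ[0]cₗ = [0, 3, 6] − (1)·(-2)·[1, -2, -2] − (-2)·(0)·[2, 2, 2] = [2, -1, 2]. Then w[k] = R[0,0,k] / 1 for each k, giving w = [2, -1, 2] / 1 = [2, -1, 2].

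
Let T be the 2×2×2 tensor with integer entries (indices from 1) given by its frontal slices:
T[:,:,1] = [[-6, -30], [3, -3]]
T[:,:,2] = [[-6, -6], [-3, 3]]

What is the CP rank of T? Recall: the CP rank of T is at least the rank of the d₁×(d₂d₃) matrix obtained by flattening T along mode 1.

2

Lower bound: the mode-2 unfolding of T (rows indexed by j, columns by (i,k) = (1,1), (1,2), (2,1), (2,2)) is [[-6, -6, 3, -3], [-30, -6, -3, 3]].
There the 2×2 minor on rows j ∈ {1, 2}, columns (i,k) ∈ {(1,1), (1,2)} is det [[-6, -6], [-30, -6]] = -144 ≠ 0, so this unfolding has rank ≥ 2; CP rank is at least every unfolding rank, so rank(T) ≥ 2. (This is only a lower bound: in general the CP rank may exceed every unfolding rank, so we still need to exhibit 2 rank-1 terms summing to T.)
Upper bound — finding two terms. Write S_k = T[:,:,k] for the frontal slices: S₁ = [[-6, -30], [3, -3]], S₂ = [[-6, -6], [-3, 3]].
If T = a₁ ⊗ b₁ ⊗ c₁ + a₂ ⊗ b₂ ⊗ c₂ then each S_k = c₁[k]·a₁b₁ᵀ + c₂[k]·a₂b₂ᵀ. S₁ and S₂ are linearly independent, so a₁b₁ᵀ and a₂b₂ᵀ must span the same plane of matrices: they are the rank-1 matrices of the form x·S₁ + y·S₂.
det(x·S₁ + y·S₂) is 108·x² − 72·xy − 36·y² = 36·(x − y)(3·x + y), vanishing at (x:y) = (1:1) and (1:-3).
M₁ = S₁ + S₂ = [[-12, -36], [0, 0]] = (-12)·[1, 0][1, 3]ᵀ and M₂ = S₁ − 3·S₂ = [[12, -12], [12, -12]] = 12·[1, 1][1, -1]ᵀ, so take a₁ = [1, 0], b₁ = [1, 3], a₂ = [1, 1], b₂ = [1, -1].
Each slice is an integer combination of E₁ = a₁b₁ᵀ and E₂ = a₂b₂ᵀ: S₁ = −9·E₁ + 3·E₂, S₂ = −3·E₁ − 3·E₂; reading off coefficients, c₁ = [-9, -3] and c₂ = [3, -3].
Hence T = [1, 0] ⊗ [1, 3] ⊗ [-9, -3] + [1, 1] ⊗ [1, -1] ⊗ [3, -3], so rank(T) ≤ 2.
These bounds meet, so rank(T) = 2.
Check entry T[2,1,1] = 3: (0)·(1)·(-9) + (1)·(1)·(3) = 3.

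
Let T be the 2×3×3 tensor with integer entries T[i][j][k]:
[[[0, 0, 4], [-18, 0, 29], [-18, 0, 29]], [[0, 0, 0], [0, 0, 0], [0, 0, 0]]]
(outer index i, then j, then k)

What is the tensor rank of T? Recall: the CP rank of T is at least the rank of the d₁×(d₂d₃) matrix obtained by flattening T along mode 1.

Lower bound: the mode-2 unfolding of T (rows indexed by j, columns by (i,k) = (0,0), (0,1), (0,2), (1,0), (1,1), (1,2)) is [[0, 0, 4, 0, 0, 0], [-18, 0, 29, 0, 0, 0], [-18, 0, 29, 0, 0, 0]].
There the 2×2 minor on rows j ∈ {0, 1}, columns (i,k) ∈ {(0,0), (0,2)} is det [[0, 4], [-18, 29]] = 72 ≠ 0, so this unfolding has rank ≥ 2; CP rank is at least every unfolding rank, so rank(T) ≥ 2. (Flattening ranks never certify an upper bound on CP rank; for that we must actually write T with 2 rank-1 terms.)
Upper bound — finding two terms. Every mode-1 slice of T is a multiple of one matrix: T[i,:,:] = a[i]·M with a = (1, 0) and M = [[0, 0, 4], [-18, 0, 29], [-18, 0, 29]] (rows indexed by j, columns by k). So it suffices to write M as a sum of two rank-1 matrices.
The rows of M satisfy (row 1) = (row 2), so splitting by rows, M = (1, 0, 0)(0, 0, 4)ᵀ + (0, 1, 1)(-18, 0, 29)ᵀ.
Hence T = (1, 0) ⊗ (1, 0, 0) ⊗ (0, 0, 4) + (1, 0) ⊗ (0, 1, 1) ⊗ (-18, 0, 29), so rank(T) ≤ 2.
These bounds meet, so rank(T) = 2.

2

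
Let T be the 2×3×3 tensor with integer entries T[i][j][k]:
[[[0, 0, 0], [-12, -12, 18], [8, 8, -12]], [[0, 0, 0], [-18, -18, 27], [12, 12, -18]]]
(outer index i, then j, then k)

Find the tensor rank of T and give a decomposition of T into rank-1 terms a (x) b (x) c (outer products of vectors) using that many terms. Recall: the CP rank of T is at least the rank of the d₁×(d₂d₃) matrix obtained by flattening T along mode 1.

Lower bound: T ≠ 0 (e.g. T[0,1,0] = -12), so rank(T) ≥ 1.
Upper bound: the mode-1 fibre T[:,1,0] = [-12, -18] gives a = (2, 3) (primitive direction); the mode-2 fibre T[0,:,0] = [0, -12, 8] gives b = (0, 3, -2); then c[k] = T[0,1,k] / (a[0]·b[1]) = [-12, -12, 18] / 6 = (-2, -2, 3).
Expanding (2, 3) (x) (0, 3, -2) (x) (-2, -2, 3) reproduces all 18 entries of T, so T = (2, 3) (x) (0, 3, -2) (x) (-2, -2, 3) and rank(T) ≤ 1.
These bounds meet, so rank(T) = 1.

rank(T) = 1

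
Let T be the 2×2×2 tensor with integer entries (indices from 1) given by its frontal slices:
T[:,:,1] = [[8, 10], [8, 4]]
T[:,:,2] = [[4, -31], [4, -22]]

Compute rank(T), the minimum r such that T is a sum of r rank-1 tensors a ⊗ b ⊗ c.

Lower bound: the mode-2 unfolding of T (rows indexed by j, columns by (i,k) = (1,1), (1,2), (2,1), (2,2)) is [[8, 4, 8, 4], [10, -31, 4, -22]].
There the 2×2 minor on rows j ∈ {1, 2}, columns (i,k) ∈ {(1,1), (1,2)} is det [[8, 4], [10, -31]] = -288 ≠ 0, so this unfolding has rank ≥ 2; CP rank is at least every unfolding rank, so rank(T) ≥ 2. (Flattening ranks never certify an upper bound on CP rank; for that we must actually write T with 2 rank-1 terms.)
Upper bound — finding two terms. Write S_k = T[:,:,k] for the frontal slices: S₁ = [[8, 10], [8, 4]], S₂ = [[4, -31], [4, -22]].
If T = a₁ ⊗ b₁ ⊗ c₁ + a₂ ⊗ b₂ ⊗ c₂ then each S_k = c₁[k]·a₁b₁ᵀ + c₂[k]·a₂b₂ᵀ. S₁ and S₂ are linearly independent, so a₁b₁ᵀ and a₂b₂ᵀ must span the same plane of matrices: they are the rank-1 matrices of the form x·S₁ + y·S₂.
det(x·S₁ + y·S₂) is −48·x² + 48·xy + 36·y² = (-12)·(2·x − 3·y)(2·x + y), vanishing at (x:y) = (3:2) and (1:-2).
M₁ = 3·S₁ + 2·S₂ = [[32, -32], [32, -32]] = 32·[1, 1][1, -1]ᵀ and M₂ = S₁ − 2·S₂ = [[0, 72], [0, 48]] = 24·[3, 2][0, 1]ᵀ, so take a₁ = [1, 1], b₁ = [1, -1], a₂ = [3, 2], b₂ = [0, 1].
Each slice is an integer combination of E₁ = a₁b₁ᵀ and E₂ = a₂b₂ᵀ: S₁ = 8·E₁ + 6·E₂, S₂ = 4·E₁ − 9·E₂; reading off coefficients, c₁ = [8, 4] and c₂ = [6, -9].
Hence T = [1, 1] ⊗ [1, -1] ⊗ [8, 4] + [3, 2] ⊗ [0, 1] ⊗ [6, -9], so rank(T) ≤ 2.
These bounds meet, so rank(T) = 2.

2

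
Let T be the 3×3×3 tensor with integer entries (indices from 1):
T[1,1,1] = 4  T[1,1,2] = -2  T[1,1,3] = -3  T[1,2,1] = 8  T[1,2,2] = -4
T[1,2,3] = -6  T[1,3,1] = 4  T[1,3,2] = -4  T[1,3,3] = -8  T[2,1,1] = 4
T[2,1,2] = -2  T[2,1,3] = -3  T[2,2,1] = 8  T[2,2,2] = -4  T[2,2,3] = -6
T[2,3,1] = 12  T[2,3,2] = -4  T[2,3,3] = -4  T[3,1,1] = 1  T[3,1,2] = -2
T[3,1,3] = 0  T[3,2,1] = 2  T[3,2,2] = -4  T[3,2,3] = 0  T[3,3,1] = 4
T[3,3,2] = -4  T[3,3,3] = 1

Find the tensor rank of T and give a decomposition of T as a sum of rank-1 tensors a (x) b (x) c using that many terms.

rank(T) = 3

Lower bound: in the mode-1 unfolding of T (rows indexed by i, columns by (j,k)) the 3×3 minor on rows i ∈ {1, 2, 3}, columns (j,k) ∈ {(1,1), (1,2), (3,1)} is det [[4, -2, 4], [4, -2, 12], [1, -2, 4]] = 48 ≠ 0, so that unfolding has rank ≥ 3 and hence rank(T) ≥ 3 (CP rank is at least every unfolding rank, though it can be larger).
Upper bound: T is a sum of 3 rank-1 terms, T = (1, 1, 1) (x) (1, 2, 2) (x) (2, -2, -1) + (2, -2, -1) (x) (0, 0, 1) (x) (-2, 0, -1) + (2, 2, -1) (x) (1, 2, 2) (x) (1, 0, -1) (written with every a and b primitive with positive leading entry and the scale carried by c; CP decompositions are not unique, and this one is verified by expanding entrywise), so rank(T) ≤ 3.
These bounds meet, so rank(T) = 3.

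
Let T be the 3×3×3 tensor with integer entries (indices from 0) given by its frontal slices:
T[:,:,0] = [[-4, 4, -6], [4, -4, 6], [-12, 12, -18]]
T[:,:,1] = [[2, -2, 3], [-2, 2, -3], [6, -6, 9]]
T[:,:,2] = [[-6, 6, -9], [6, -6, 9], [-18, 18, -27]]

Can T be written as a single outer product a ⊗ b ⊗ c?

Yes

If T = a ⊗ b ⊗ c then every fibre of T is a multiple of the corresponding factor, so read the factors off the fibres through the nonzero entry T[0,0,0] = -4.
The mode-1 fibre T[:,0,0] = [-4, 4, -12] gives a = [1, -1, 3] (primitive direction); the mode-2 fibre T[0,:,0] = [-4, 4, -6] gives b = [2, -2, 3]; then c[k] = T[0,0,k] / (a[0]·b[0]) = [-4, 2, -6] / 2 = [-2, 1, -3].
Expanding [1, -1, 3] ⊗ [2, -2, 3] ⊗ [-2, 1, -3] reproduces all 27 entries of T, so T = [1, -1, 3] ⊗ [2, -2, 3] ⊗ [-2, 1, -3] and rank(T) ≤ 1.
Equivalently every frontal slice T[:,:,k] is c[k] times the rank-1 matrix [1, -1, 3] ⊗ [2, -2, 3]. So T has rank 1 (it is nonzero).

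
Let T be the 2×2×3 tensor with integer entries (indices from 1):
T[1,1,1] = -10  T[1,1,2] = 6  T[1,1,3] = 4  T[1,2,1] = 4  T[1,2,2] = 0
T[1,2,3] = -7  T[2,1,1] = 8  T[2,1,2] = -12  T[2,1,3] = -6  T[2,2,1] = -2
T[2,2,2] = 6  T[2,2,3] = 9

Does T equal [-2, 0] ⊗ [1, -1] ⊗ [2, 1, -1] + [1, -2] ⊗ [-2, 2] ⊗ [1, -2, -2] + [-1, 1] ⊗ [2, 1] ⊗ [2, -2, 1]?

Reconstruct entrywise from the claimed factors. For example, T[2,2,2] = 6 and Σₗ aₗ[2]bₗ[2]cₗ[2] = (0)·(-1)·(1) + (-2)·(2)·(-2) + (1)·(1)·(-2) = 6; checking all 12 entries, every one matches. The claim holds.

Yes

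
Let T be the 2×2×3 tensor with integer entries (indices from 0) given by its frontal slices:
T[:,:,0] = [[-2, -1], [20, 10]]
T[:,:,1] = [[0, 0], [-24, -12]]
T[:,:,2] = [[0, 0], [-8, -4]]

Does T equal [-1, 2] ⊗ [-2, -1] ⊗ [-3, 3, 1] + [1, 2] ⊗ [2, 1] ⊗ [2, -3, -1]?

Reconstruct entrywise from the claimed factors. For example, T[0,1,2] = 0 and Σₗ aₗ[0]bₗ[1]cₗ[2] = (-1)·(-1)·(1) + (1)·(1)·(-1) = 0; checking all 12 entries, every one matches. The claim holds.

Yes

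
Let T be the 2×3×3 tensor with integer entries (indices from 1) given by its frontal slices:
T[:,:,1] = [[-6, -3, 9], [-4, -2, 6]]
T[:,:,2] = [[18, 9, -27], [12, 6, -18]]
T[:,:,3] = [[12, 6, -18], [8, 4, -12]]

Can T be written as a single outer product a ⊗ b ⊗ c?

If T = a ⊗ b ⊗ c then every fibre of T is a multiple of the corresponding factor, so read the factors off the fibres through the nonzero entry T[1,1,1] = -6.
The mode-1 fibre T[:,1,1] = [-6, -4] gives a = (3, 2) (primitive direction); the mode-2 fibre T[1,:,1] = [-6, -3, 9] gives b = (2, 1, -3); then c[k] = T[1,1,k] / (a[1]·b[1]) = [-6, 18, 12] / 6 = (-1, 3, 2).
Expanding (3, 2) ⊗ (2, 1, -3) ⊗ (-1, 3, 2) reproduces all 18 entries of T, so T = (3, 2) ⊗ (2, 1, -3) ⊗ (-1, 3, 2) and rank(T) ≤ 1.
Equivalently every frontal slice T[:,:,k] is c[k] times the rank-1 matrix (3, 2) ⊗ (2, 1, -3). So T has rank 1 (it is nonzero).

Yes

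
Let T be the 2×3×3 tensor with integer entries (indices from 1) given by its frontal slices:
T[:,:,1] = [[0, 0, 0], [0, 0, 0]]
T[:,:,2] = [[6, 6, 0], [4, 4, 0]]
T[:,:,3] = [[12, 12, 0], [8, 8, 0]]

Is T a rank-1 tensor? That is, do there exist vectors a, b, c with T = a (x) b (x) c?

If T = a (x) b (x) c then every fibre of T is a multiple of the corresponding factor, so read the factors off the fibres through the nonzero entry T[1,1,2] = 6.
The mode-1 fibre T[:,1,2] = [6, 4] gives a = [3, 2] (primitive direction); the mode-2 fibre T[1,:,2] = [6, 6, 0] gives b = [1, 1, 0]; then c[k] = T[1,1,k] / (a[1]·b[1]) = [0, 6, 12] / 3 = [0, 2, 4].
Expanding [3, 2] (x) [1, 1, 0] (x) [0, 2, 4] reproduces all 18 entries of T, so T = [3, 2] (x) [1, 1, 0] (x) [0, 2, 4] and rank(T) ≤ 1.
Equivalently every frontal slice T[:,:,k] is c[k] times the rank-1 matrix [3, 2] (x) [1, 1, 0]. So T has rank 1 (it is nonzero).

Yes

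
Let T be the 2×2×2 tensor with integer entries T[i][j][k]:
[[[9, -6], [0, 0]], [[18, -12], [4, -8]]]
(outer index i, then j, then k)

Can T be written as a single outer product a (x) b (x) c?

The mode-3 unfolding of T (rows indexed by k, columns by (i,j) = (0,0), (0,1), (1,0), (1,1)) is [[9, 0, 18, 4], [-6, 0, -12, -8]].
There the 2×2 minor on rows k ∈ {0, 1}, columns (i,j) ∈ {(0,0), (1,1)} is det [[9, 4], [-6, -8]] = -48 ≠ 0, so this unfolding has rank ≥ 2; CP rank is at least every unfolding rank, so rank(T) ≥ 2.
In particular rank(T) ≥ 2 > 1, so T is not rank-1.

No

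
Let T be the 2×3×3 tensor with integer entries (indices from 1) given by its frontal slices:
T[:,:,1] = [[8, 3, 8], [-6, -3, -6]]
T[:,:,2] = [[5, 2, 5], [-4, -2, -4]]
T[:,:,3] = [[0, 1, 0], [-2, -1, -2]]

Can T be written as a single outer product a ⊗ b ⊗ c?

The mode-1 unfolding of T (rows indexed by i, columns by (j,k) = (1,1), (1,2), (1,3), (2,1), (2,2), (2,3), (3,1), (3,2), (3,3)) is [[8, 5, 0, 3, 2, 1, 8, 5, 0], [-6, -4, -2, -3, -2, -1, -6, -4, -2]].
There the 2×2 minor on rows i ∈ {1, 2}, columns (j,k) ∈ {(1,1), (1,2)} is det [[8, 5], [-6, -4]] = -2 ≠ 0, so this unfolding has rank ≥ 2; CP rank is at least every unfolding rank, so rank(T) ≥ 2.
In particular rank(T) ≥ 2 > 1, so T is not rank-1.

No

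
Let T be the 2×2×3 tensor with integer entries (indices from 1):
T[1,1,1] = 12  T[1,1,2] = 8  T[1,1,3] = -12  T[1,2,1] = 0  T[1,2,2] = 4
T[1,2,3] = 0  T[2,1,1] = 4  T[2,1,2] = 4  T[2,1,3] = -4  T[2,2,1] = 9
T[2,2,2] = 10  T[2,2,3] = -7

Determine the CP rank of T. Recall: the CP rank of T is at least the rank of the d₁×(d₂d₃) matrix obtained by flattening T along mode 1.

3

Lower bound: the mode-3 unfolding of T (rows indexed by k, columns by (i,j) = (1,1), (1,2), (2,1), (2,2)) is [[12, 0, 4, 9], [8, 4, 4, 10], [-12, 0, -4, -7]].
There the 3×3 minor on rows k ∈ {1, 2, 3}, columns (i,j) ∈ {(1,1), (1,2), (2,2)} is det [[12, 0, 9], [8, 4, 10], [-12, 0, -7]] = 96 ≠ 0, so this unfolding has rank ≥ 3; CP rank is at least every unfolding rank, so rank(T) ≥ 3. (Flattening ranks never certify an upper bound on CP rank; for that we must actually write T with 3 rank-1 terms.)
Upper bound: T is a sum of 3 rank-1 terms, T = [0, 1] ⊗ [0, 1] ⊗ [1, 2, 1] + [1, 0] ⊗ [1, -1] ⊗ [8, 4, -8] + [1, 1] ⊗ [1, 2] ⊗ [4, 4, -4] (one valid choice — decompositions are not unique — normalised so each a, b is primitive with positive first nonzero entry; check it by expanding all entries), so rank(T) ≤ 3.
These bounds meet, so rank(T) = 3.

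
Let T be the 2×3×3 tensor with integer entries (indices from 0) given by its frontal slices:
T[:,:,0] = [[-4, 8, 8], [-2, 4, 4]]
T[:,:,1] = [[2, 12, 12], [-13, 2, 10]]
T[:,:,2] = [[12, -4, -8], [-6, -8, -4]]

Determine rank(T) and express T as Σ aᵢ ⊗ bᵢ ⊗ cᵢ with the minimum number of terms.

rank(T) = 3

Lower bound: in the mode-3 unfolding of T (rows indexed by k, columns by (i,j)) the 3×3 minor on rows k ∈ {0, 1, 2}, columns (i,j) ∈ {(0,0), (0,1), (0,2)} is det [[-4, 8, 8], [2, 12, 12], [12, -4, -8]] = 256 ≠ 0, so that unfolding has rank ≥ 3 and hence rank(T) ≥ 3 (CP rank is at least every unfolding rank, though it can be larger).
Upper bound: T is a sum of 3 rank-1 terms, T = [1, -1] ⊗ [2, 1, 0] ⊗ [0, 4, 4] + [1, 1] ⊗ [1, -1, -2] ⊗ [0, -4, 0] + [2, 1] ⊗ [1, -2, -2] ⊗ [-2, -1, 2] (one valid choice — decompositions are not unique — normalised so each a, b is primitive with positive first nonzero entry; check it by expanding all entries), so rank(T) ≤ 3.
These bounds meet, so rank(T) = 3.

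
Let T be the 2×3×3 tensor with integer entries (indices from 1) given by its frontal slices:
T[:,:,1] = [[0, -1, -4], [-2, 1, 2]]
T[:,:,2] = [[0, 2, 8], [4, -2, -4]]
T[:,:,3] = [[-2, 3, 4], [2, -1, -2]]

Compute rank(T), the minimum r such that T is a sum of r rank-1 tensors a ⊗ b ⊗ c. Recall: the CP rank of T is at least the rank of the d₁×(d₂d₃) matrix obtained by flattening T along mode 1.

Lower bound: the mode-2 unfolding of T (rows indexed by j, columns by (i,k) = (1,1), (1,2), (1,3), (2,1), (2,2), (2,3)) is [[0, 0, -2, -2, 4, 2], [-1, 2, 3, 1, -2, -1], [-4, 8, 4, 2, -4, -2]].
There the 3×3 minor on rows j ∈ {1, 2, 3}, columns (i,k) ∈ {(1,1), (1,3), (2,1)} is det [[0, -2, -2], [-1, 3, 1], [-4, 4, 2]] = -12 ≠ 0, so this unfolding has rank ≥ 3; CP rank is at least every unfolding rank, so rank(T) ≥ 3. (Unfolding ranks only ever bound the CP rank from below — rank(T) can be strictly larger than all of them — so the matching upper bound has to come from an explicit 3-term decomposition.)
Upper bound: T is a sum of 3 rank-1 terms, T = (1, -1) ⊗ (2, -1, -2) ⊗ (1, -2, -1) + (1, 0) ⊗ (1, -1, 0) ⊗ (0, 0, -2) + (1, 0) ⊗ (1, 0, 1) ⊗ (-2, 4, 2) (written with every a and b primitive with positive leading entry and the scale carried by c; CP decompositions are not unique, and this one is verified by expanding entrywise), so rank(T) ≤ 3.
These bounds meet, so rank(T) = 3.

3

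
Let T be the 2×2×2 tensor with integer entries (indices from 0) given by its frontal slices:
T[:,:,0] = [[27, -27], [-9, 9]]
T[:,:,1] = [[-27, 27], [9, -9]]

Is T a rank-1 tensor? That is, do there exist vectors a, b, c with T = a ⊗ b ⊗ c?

The mode-1 fibre T[:,0,0] = [27, -9] gives a = [3, -1] (primitive direction); the mode-2 fibre T[0,:,0] = [27, -27] gives b = [1, -1]; then c[k] = T[0,0,k] / (a[0]·b[0]) = [27, -27] / 3 = [9, -9].
Expanding [3, -1] ⊗ [1, -1] ⊗ [9, -9] reproduces all 8 entries of T, so T = [3, -1] ⊗ [1, -1] ⊗ [9, -9] and rank(T) ≤ 1.
Equivalently every frontal slice T[:,:,k] is c[k] times the rank-1 matrix [3, -1] ⊗ [1, -1]. So T has rank 1 (it is nonzero).

Yes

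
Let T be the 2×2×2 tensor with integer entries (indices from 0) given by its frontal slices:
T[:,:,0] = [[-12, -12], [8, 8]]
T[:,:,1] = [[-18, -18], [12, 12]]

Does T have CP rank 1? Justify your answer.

If T = a ⊗ b ⊗ c then every fibre of T is a multiple of the corresponding factor, so read the factors off the fibres through the nonzero entry T[0,0,0] = -12.
The mode-1 fibre T[:,0,0] = [-12, 8] gives a = [3, -2] (primitive direction); the mode-2 fibre T[0,:,0] = [-12, -12] gives b = [1, 1]; then c[k] = T[0,0,k] / (a[0]·b[0]) = [-12, -18] / 3 = [-4, -6].
Expanding [3, -2] ⊗ [1, 1] ⊗ [-4, -6] reproduces all 8 entries of T, so T = [3, -2] ⊗ [1, 1] ⊗ [-4, -6] and rank(T) ≤ 1.
Equivalently every frontal slice T[:,:,k] is c[k] times the rank-1 matrix [3, -2] ⊗ [1, 1]. So T has rank 1 (it is nonzero).

Yes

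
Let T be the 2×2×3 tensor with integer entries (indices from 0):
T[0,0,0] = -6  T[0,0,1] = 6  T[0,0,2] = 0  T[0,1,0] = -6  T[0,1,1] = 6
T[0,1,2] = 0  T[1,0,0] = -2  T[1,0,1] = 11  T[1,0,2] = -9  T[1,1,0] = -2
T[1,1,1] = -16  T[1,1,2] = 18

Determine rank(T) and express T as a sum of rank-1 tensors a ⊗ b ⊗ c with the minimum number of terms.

rank(T) = 2

Lower bound: the mode-2 unfolding of T (rows indexed by j, columns by (i,k) = (0,0), (0,1), (0,2), (1,0), (1,1), (1,2)) is [[-6, 6, 0, -2, 11, -9], [-6, 6, 0, -2, -16, 18]].
There the 2×2 minor on rows j ∈ {0, 1}, columns (i,k) ∈ {(0,0), (1,1)} is det [[-6, 11], [-6, -16]] = 162 ≠ 0, so this unfolding has rank ≥ 2; CP rank is at least every unfolding rank, so rank(T) ≥ 2. (This is only a lower bound: in general the CP rank may exceed every unfolding rank, so we still need to exhibit 2 rank-1 terms summing to T.)
Upper bound — finding two terms. Write S_k = T[:,:,k] for the frontal slices: S₀ = [[-6, -6], [-2, -2]], S₁ = [[6, 6], [11, -16]], S₂ = [[0, 0], [-9, 18]].
If T = a₁ ⊗ b₁ ⊗ c₁ + a₂ ⊗ b₂ ⊗ c₂ then each S_k = c₁[k]·a₁b₁ᵀ + c₂[k]·a₂b₂ᵀ. S₀ and S₁ are linearly independent, so a₁b₁ᵀ and a₂b₂ᵀ must span the same plane of matrices: they are the rank-1 matrices of the form x·S₀ + y·S₁.
det(x·S₀ + y·S₁) is 162·xy − 162·y² = 162·(x − y)(y), vanishing at (x:y) = (1:1) and (1:0).
M₁ = S₀ + S₁ = [[0, 0], [9, -18]] = 9·[0, 1][1, -2]ᵀ and M₂ = S₀ = [[-6, -6], [-2, -2]] = (-2)·[3, 1][1, 1]ᵀ, so take a₁ = [0, 1], b₁ = [1, -2], a₂ = [3, 1], b₂ = [1, 1].
Each slice is an integer combination of E₁ = a₁b₁ᵀ and E₂ = a₂b₂ᵀ: S₀ = −2·E₂, S₁ = 9·E₁ + 2·E₂, S₂ = −9·E₁; reading off coefficients, c₁ = [0, 9, -9] and c₂ = [-2, 2, 0].
Hence T = [0, 1] ⊗ [1, -2] ⊗ [0, 9, -9] + [3, 1] ⊗ [1, 1] ⊗ [-2, 2, 0], so rank(T) ≤ 2.
These bounds meet, so rank(T) = 2.
Check entry T[0,1,2] = 0: (0)·(-2)·(-9) + (3)·(1)·(0) = 0.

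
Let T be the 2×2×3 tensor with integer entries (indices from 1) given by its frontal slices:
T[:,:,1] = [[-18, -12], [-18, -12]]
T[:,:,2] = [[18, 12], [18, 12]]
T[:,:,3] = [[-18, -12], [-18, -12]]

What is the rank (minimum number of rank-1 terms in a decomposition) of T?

1

Lower bound: T ≠ 0 (e.g. T[1,1,1] = -18), so rank(T) ≥ 1.
Upper bound: the mode-1 fibre T[:,1,1] = [-18, -18] gives a = (1, 1) (primitive direction); the mode-2 fibre T[1,:,1] = [-18, -12] gives b = (3, 2); then c[k] = T[1,1,k] / (a[1]·b[1]) = [-18, 18, -18] / 3 = (-6, 6, -6).
Expanding (1, 1) ⊗ (3, 2) ⊗ (-6, 6, -6) reproduces all 12 entries of T, so T = (1, 1) ⊗ (3, 2) ⊗ (-6, 6, -6) and rank(T) ≤ 1.
These bounds meet, so rank(T) = 1.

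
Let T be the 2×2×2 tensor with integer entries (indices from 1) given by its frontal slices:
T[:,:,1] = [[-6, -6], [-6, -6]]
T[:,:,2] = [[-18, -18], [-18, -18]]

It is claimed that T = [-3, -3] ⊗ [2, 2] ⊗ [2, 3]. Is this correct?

Reconstruct entry (1,1,1) from the claimed factors: Σₗ aₗ[1]bₗ[1]cₗ[1] = (-3)·(2)·(2) = -12, but T[1,1,1] = -6. The claim is false.

No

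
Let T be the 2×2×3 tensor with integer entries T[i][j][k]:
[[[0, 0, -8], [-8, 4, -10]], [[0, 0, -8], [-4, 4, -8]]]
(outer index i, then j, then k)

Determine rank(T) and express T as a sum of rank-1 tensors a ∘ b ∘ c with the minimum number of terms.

Lower bound: in the mode-3 unfolding of T (rows indexed by k, columns by (i,j)) the 3×3 minor on rows k ∈ {0, 1, 2}, columns (i,j) ∈ {(0,0), (0,1), (1,1)} is det [[0, -8, -4], [0, 4, 4], [-8, -10, -8]] = 128 ≠ 0, so that unfolding has rank ≥ 3 and hence rank(T) ≥ 3 (CP rank is at least every unfolding rank, though it can be larger).
Upper bound: T is a sum of 3 rank-1 terms, T = (1, 0) ∘ (0, 1) ∘ (-4, 0, -2) + (1, 1) ∘ (1, 0) ∘ (2, -2, -4) + (1, 1) ∘ (1, 2) ∘ (-2, 2, -4) (written with every a and b primitive with positive leading entry and the scale carried by c; CP decompositions are not unique, and this one is verified by expanding entrywise), so rank(T) ≤ 3.
These bounds meet, so rank(T) = 3.

rank(T) = 3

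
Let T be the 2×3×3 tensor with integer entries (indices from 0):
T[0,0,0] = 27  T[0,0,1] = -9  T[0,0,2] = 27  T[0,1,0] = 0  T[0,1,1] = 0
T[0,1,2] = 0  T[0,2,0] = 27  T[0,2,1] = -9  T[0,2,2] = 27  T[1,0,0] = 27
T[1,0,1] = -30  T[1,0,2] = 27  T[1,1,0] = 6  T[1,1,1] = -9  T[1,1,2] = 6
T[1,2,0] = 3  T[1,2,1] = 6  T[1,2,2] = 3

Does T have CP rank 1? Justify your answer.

No

The mode-2 unfolding of T (rows indexed by j, columns by (i,k) = (0,0), (0,1), (0,2), (1,0), (1,1), (1,2)) is [[27, -9, 27, 27, -30, 27], [0, 0, 0, 6, -9, 6], [27, -9, 27, 3, 6, 3]].
There the 2×2 minor on rows j ∈ {0, 1}, columns (i,k) ∈ {(0,0), (1,0)} is det [[27, 27], [0, 6]] = 162 ≠ 0, so this unfolding has rank ≥ 2; CP rank is at least every unfolding rank, so rank(T) ≥ 2.
In particular rank(T) ≥ 2 > 1, so T is not rank-1.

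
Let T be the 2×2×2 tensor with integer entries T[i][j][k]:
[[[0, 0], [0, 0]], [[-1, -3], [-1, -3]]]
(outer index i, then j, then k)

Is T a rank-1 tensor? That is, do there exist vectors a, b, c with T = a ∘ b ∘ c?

Yes

If T = a ∘ b ∘ c then every fibre of T is a multiple of the corresponding factor, so read the factors off the fibres through the nonzero entry T[1,0,0] = -1.
The mode-1 fibre T[:,0,0] = [0, -1] gives a = [0, 1] (primitive direction); the mode-2 fibre T[1,:,0] = [-1, -1] gives b = [1, 1]; then c[k] = T[1,0,k] / (a[1]·b[0]) = [-1, -3] / 1 = [-1, -3].
Expanding [0, 1] ∘ [1, 1] ∘ [-1, -3] reproduces all 8 entries of T, so T = [0, 1] ∘ [1, 1] ∘ [-1, -3] and rank(T) ≤ 1.
Equivalently every frontal slice T[:,:,k] is c[k] times the rank-1 matrix [0, 1] ∘ [1, 1]. So T has rank 1 (it is nonzero).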